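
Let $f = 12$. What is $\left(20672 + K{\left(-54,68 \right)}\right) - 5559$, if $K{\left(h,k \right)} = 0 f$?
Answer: $15113$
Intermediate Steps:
$K{\left(h,k \right)} = 0$ ($K{\left(h,k \right)} = 0 \cdot 12 = 0$)
$\left(20672 + K{\left(-54,68 \right)}\right) - 5559 = \left(20672 + 0\right) - 5559 = 20672 - 5559 = 15113$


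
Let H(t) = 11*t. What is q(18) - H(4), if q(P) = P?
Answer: -26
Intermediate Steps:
q(18) - H(4) = 18 - 11*4 = 18 - 1*44 = 18 - 44 = -26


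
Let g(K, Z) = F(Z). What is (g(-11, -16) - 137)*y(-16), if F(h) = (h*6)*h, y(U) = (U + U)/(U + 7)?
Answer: 44768/9 ≈ 4974.2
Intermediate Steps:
y(U) = 2*U/(7 + U) (y(U) = (2*U)/(7 + U) = 2*U/(7 + U))
F(h) = 6*h² (F(h) = (6*h)*h = 6*h²)
g(K, Z) = 6*Z²
(g(-11, -16) - 137)*y(-16) = (6*(-16)² - 137)*(2*(-16)/(7 - 16)) = (6*256 - 137)*(2*(-16)/(-9)) = (1536 - 137)*(2*(-16)*(-⅑)) = 1399*(32/9) = 44768/9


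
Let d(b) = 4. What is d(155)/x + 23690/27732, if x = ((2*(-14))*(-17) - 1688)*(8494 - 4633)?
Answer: 4619083423/5407199226 ≈ 0.85425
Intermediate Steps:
x = -4679532 (x = (-28*(-17) - 1688)*3861 = (476 - 1688)*3861 = -1212*3861 = -4679532)
d(155)/x + 23690/27732 = 4/(-4679532) + 23690/27732 = 4*(-1/4679532) + 23690*(1/27732) = -1/1169883 + 11845/13866 = 4619083423/5407199226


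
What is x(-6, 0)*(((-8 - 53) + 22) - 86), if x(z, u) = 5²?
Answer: -3125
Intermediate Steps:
x(z, u) = 25
x(-6, 0)*(((-8 - 53) + 22) - 86) = 25*(((-8 - 53) + 22) - 86) = 25*((-61 + 22) - 86) = 25*(-39 - 86) = 25*(-125) = -3125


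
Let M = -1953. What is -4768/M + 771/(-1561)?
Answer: 121165/62217 ≈ 1.9475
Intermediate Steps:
-4768/M + 771/(-1561) = -4768/(-1953) + 771/(-1561) = -4768*(-1/1953) + 771*(-1/1561) = 4768/1953 - 771/1561 = 121165/62217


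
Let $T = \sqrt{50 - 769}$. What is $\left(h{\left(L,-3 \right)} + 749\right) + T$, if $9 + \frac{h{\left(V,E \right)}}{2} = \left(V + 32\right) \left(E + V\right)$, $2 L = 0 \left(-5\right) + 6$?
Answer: $731 + i \sqrt{719} \approx 731.0 + 26.814 i$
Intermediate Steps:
$L = 3$ ($L = \frac{0 \left(-5\right) + 6}{2} = \frac{0 + 6}{2} = \frac{1}{2} \cdot 6 = 3$)
$T = i \sqrt{719}$ ($T = \sqrt{-719} = i \sqrt{719} \approx 26.814 i$)
$h{\left(V,E \right)} = -18 + 2 \left(32 + V\right) \left(E + V\right)$ ($h{\left(V,E \right)} = -18 + 2 \left(V + 32\right) \left(E + V\right) = -18 + 2 \left(32 + V\right) \left(E + V\right)$)
$\left(h{\left(L,-3 \right)} + 749\right) + T = \left(\left(-18 + 2 \cdot 3^{2} + 64 \left(-3\right) + 64 \cdot 3 + 2 \left(-3\right) 3\right) + 749\right) + i \sqrt{719} = \left(\left(-18 + 2 \cdot 9 - 192 + 192 - 18\right) + 749\right) + i \sqrt{719} = \left(\left(-18 + 18 - 192 + 192 - 18\right) + 749\right) + i \sqrt{719} = \left(-18 + 749\right) + i \sqrt{719} = 731 + i \sqrt{719}$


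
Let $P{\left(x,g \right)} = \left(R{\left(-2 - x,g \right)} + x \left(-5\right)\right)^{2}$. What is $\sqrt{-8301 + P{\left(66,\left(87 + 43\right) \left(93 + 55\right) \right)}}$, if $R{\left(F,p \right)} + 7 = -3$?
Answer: $\sqrt{107299} \approx 327.57$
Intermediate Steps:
$R{\left(F,p \right)} = -10$ ($R{\left(F,p \right)} = -7 - 3 = -10$)
$P{\left(x,g \right)} = \left(-10 - 5 x\right)^{2}$ ($P{\left(x,g \right)} = \left(-10 + x \left(-5\right)\right)^{2} = \left(-10 - 5 x\right)^{2}$)
$\sqrt{-8301 + P{\left(66,\left(87 + 43\right) \left(93 + 55\right) \right)}} = \sqrt{-8301 + 25 \left(2 + 66\right)^{2}} = \sqrt{-8301 + 25 \cdot 68^{2}} = \sqrt{-8301 + 25 \cdot 4624} = \sqrt{-8301 + 115600} = \sqrt{107299}$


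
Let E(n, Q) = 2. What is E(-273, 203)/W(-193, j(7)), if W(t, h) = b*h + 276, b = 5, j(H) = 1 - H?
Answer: 1/123 ≈ 0.0081301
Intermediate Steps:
W(t, h) = 276 + 5*h (W(t, h) = 5*h + 276 = 276 + 5*h)
E(-273, 203)/W(-193, j(7)) = 2/(276 + 5*(1 - 1*7)) = 2/(276 + 5*(1 - 7)) = 2/(276 + 5*(-6)) = 2/(276 - 30) = 2/246 = 2*(1/246) = 1/123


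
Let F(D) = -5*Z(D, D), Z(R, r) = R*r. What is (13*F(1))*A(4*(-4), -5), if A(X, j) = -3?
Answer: 195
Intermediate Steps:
F(D) = -5*D**2 (F(D) = -5*D*D = -5*D**2)
(13*F(1))*A(4*(-4), -5) = (13*(-5*1**2))*(-3) = (13*(-5*1))*(-3) = (13*(-5))*(-3) = -65*(-3) = 195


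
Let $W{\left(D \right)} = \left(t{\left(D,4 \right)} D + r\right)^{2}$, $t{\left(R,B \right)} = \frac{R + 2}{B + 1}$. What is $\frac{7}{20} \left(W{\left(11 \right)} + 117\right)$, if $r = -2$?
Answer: $\frac{72149}{250} \approx 288.6$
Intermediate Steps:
$t{\left(R,B \right)} = \frac{2 + R}{1 + B}$
$W{\left(D \right)} = \left(-2 + D \left(\frac{2}{5} + \frac{D}{5}\right)\right)^{2}$ ($W{\left(D \right)} = \left(\frac{2 + D}{1 + 4} D - 2\right)^{2} = \left(\frac{2 + D}{5} D - 2\right)^{2} = \left(\left(\frac{2}{5} + \frac{D}{5}\right) D - 2\right)^{2} = \left(D \left(\frac{2}{5} + \frac{D}{5}\right) - 2\right)^{2} = \left(-2 + D \left(\frac{2}{5} + \frac{D}{5}\right)\right)^{2}$)
$\frac{7}{20} \left(W{\left(11 \right)} + 117\right) = \frac{7}{20} \left(\frac{\left(-10 + 11 \left(2 + 11\right)\right)^{2}}{25} + 117\right) = 7 \cdot \frac{1}{20} \left(\frac{\left(-10 + 11 \cdot 13\right)^{2}}{25} + 117\right) = \frac{7 \left(\frac{\left(-10 + 143\right)^{2}}{25} + 117\right)}{20} = \frac{7 \left(\frac{133^{2}}{25} + 117\right)}{20} = \frac{7 \left(\frac{1}{25} \cdot 17689 + 117\right)}{20} = \frac{7 \left(\frac{17689}{25} + 117\right)}{20} = \frac{7}{20} \cdot \frac{20614}{25} = \frac{72149}{250}$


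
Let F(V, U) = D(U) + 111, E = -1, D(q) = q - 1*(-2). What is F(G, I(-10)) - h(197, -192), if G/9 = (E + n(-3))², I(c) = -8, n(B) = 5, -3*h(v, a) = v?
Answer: 512/3 ≈ 170.67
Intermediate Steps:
h(v, a) = -v/3
D(q) = 2 + q (D(q) = q + 2 = 2 + q)
G = 144 (G = 9*(-1 + 5)² = 9*4² = 9*16 = 144)
F(V, U) = 113 + U (F(V, U) = (2 + U) + 111 = 113 + U)
F(G, I(-10)) - h(197, -192) = (113 - 8) - (-1)*197/3 = 105 - 1*(-197/3) = 105 + 197/3 = 512/3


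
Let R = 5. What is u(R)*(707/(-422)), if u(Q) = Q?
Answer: -3535/422 ≈ -8.3768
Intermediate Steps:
u(R)*(707/(-422)) = 5*(707/(-422)) = 5*(707*(-1/422)) = 5*(-707/422) = -3535/422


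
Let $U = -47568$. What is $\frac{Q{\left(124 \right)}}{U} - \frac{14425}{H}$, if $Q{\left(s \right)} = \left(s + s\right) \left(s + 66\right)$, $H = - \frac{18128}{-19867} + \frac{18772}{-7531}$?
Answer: $\frac{6415766386399505}{702880691388} \approx 9127.8$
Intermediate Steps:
$H = - \frac{236421356}{149618377}$ ($H = \left(-18128\right) \left(- \frac{1}{19867}\right) + 18772 \left(- \frac{1}{7531}\right) = \frac{18128}{19867} - \frac{18772}{7531} = - \frac{236421356}{149618377} \approx -1.5802$)
$Q{\left(s \right)} = 2 s \left(66 + s\right)$
$\frac{Q{\left(124 \right)}}{U} - \frac{14425}{H} = \frac{2 \cdot 124 \left(66 + 124\right)}{-47568} - \frac{14425}{- \frac{236421356}{149618377}} = 2 \cdot 124 \cdot 190 \left(- \frac{1}{47568}\right) - - \frac{2158245088225}{236421356} = 47120 \left(- \frac{1}{47568}\right) + \frac{2158245088225}{236421356} = - \frac{2945}{2973} + \frac{2158245088225}{236421356} = \frac{6415766386399505}{702880691388}$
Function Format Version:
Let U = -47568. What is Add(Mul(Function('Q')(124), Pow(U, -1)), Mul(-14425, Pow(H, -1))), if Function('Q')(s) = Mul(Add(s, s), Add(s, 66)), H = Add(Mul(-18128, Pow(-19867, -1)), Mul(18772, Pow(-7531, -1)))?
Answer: Rational(6415766386399505, 702880691388) ≈ 9127.8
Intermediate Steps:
H = Rational(-236421356, 149618377) (H = Add(Mul(-18128, Rational(-1, 19867)), Mul(18772, Rational(-1, 7531))) = Add(Rational(18128, 19867), Rational(-18772, 7531)) = Rational(-236421356, 149618377) ≈ -1.5802)
Function('Q')(s) = Mul(2, s, Add(66, s)) (Function('Q')(s) = Mul(Mul(2, s), Add(66, s)) = Mul(2, s, Add(66, s)))
Add(Mul(Function('Q')(124), Pow(U, -1)), Mul(-14425, Pow(H, -1))) = Add(Mul(Mul(2, 124, Add(66, 124)), Pow(-47568, -1)), Mul(-14425, Pow(Rational(-236421356, 149618377), -1))) = Add(Mul(Mul(2, 124, 190), Rational(-1, 47568)), Mul(-14425, Rational(-149618377, 236421356))) = Add(Mul(47120, Rational(-1, 47568)), Rational(2158245088225, 236421356)) = Add(Rational(-2945, 2973), Rational(2158245088225, 236421356)) = Rational(6415766386399505, 702880691388)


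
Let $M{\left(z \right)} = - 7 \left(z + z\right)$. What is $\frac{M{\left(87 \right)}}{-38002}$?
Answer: $\frac{609}{19001} \approx 0.032051$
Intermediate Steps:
$M{\left(z \right)} = - 14 z$ ($M{\left(z \right)} = - 7 \cdot 2 z = - 14 z$)
$\frac{M{\left(87 \right)}}{-38002} = \frac{\left(-14\right) 87}{-38002} = \left(-1218\right) \left(- \frac{1}{38002}\right) = \frac{609}{19001}$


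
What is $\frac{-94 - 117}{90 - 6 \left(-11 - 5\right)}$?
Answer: $- \frac{211}{186} \approx -1.1344$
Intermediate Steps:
$\frac{-94 - 117}{90 - 6 \left(-11 - 5\right)} = - \frac{211}{90 - -96} = - \frac{211}{90 + 96} = - \frac{211}{186}$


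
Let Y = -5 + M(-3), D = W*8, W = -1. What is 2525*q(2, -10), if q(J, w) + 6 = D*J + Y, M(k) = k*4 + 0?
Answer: -98475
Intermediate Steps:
D = -8 (D = -1*8 = -8)
M(k) = 4*k (M(k) = 4*k + 0 = 4*k)
Y = -17 (Y = -5 + 4*(-3) = -5 - 12 = -17)
q(J, w) = -23 - 8*J (q(J, w) = -6 + (-8*J - 17) = -6 + (-17 - 8*J) = -23 - 8*J)
2525*q(2, -10) = 2525*(-23 - 8*2) = 2525*(-23 - 16) = 2525*(-39) = -98475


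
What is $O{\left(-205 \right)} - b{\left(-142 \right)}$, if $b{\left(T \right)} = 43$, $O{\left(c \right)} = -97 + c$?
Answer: $-345$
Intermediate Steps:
$O{\left(-205 \right)} - b{\left(-142 \right)} = \left(-97 - 205\right) - 43 = -302 - 43 = -345$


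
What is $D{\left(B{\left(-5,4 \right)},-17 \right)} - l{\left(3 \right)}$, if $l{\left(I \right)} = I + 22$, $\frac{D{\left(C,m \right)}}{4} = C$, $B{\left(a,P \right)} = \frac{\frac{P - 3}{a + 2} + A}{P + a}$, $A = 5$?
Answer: $- \frac{131}{3} \approx -43.667$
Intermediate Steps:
$B{\left(a,P \right)} = \frac{5 + \frac{-3 + P}{2 + a}}{P + a}$ ($B{\left(a,P \right)} = \frac{\frac{P - 3}{a + 2} + 5}{P + a} = \frac{\frac{-3 + P}{2 + a} + 5}{P + a} = \frac{5 + \frac{-3 + P}{2 + a}}{P + a}$)
$D{\left(C,m \right)} = 4 C$
$l{\left(I \right)} = 22 + I$
$D{\left(B{\left(-5,4 \right)},-17 \right)} - l{\left(3 \right)} = 4 \frac{7 + 4 + 5 \left(-5\right)}{\left(-5\right)^{2} + 2 \cdot 4 + 2 \left(-5\right) + 4 \left(-5\right)} - \left(22 + 3\right) = 4 \frac{7 + 4 - 25}{25 + 8 - 10 - 20} - 25 = 4 \cdot \frac{1}{3} \left(-14\right) - 25 = 4 \left(- \frac{14}{3}\right) - 25 = - \frac{56}{3} - 25 = - \frac{131}{3}$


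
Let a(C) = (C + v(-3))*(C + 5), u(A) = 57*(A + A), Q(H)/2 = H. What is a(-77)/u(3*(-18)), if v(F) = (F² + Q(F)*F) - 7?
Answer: -⅔ ≈ -0.66667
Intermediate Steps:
Q(H) = 2*H
v(F) = -7 + 3*F² (v(F) = (F² + (2*F)*F) - 7 = (F² + 2*F²) - 7 = 3*F² - 7 = -7 + 3*F²)
u(A) = 114*A (u(A) = 57*(2*A) = 114*A)
a(C) = (5 + C)*(20 + C) (a(C) = (C + (-7 + 3*(-3)²))*(C + 5) = (C + (-7 + 3*9))*(5 + C) = (C + (-7 + 27))*(5 + C) = (C + 20)*(5 + C) = (20 + C)*(5 + C) = (5 + C)*(20 + C))
a(-77)/u(3*(-18)) = (100 + (-77)² + 25*(-77))/((114*(3*(-18)))) = (100 + 5929 - 1925)/((114*(-54))) = 4104/(-6156) = 4104*(-1/6156) = -⅔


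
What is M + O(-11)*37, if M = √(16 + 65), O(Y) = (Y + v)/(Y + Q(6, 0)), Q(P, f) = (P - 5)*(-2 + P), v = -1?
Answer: 507/7 ≈ 72.429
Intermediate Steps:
Q(P, f) = (-5 + P)*(-2 + P)
O(Y) = (-1 + Y)/(4 + Y) (O(Y) = (Y - 1)/(Y + (10 + 6² - 7*6)) = (-1 + Y)/(Y + (10 + 36 - 42)) = (-1 + Y)/(Y + 4) = (-1 + Y)/(4 + Y))
M = 9 (M = √81 = 9)
M + O(-11)*37 = 9 + ((-1 - 11)/(4 - 11))*37 = 9 + (-12/(-7))*37 = 9 - ⅐*(-12)*37 = 9 + (12/7)*37 = 9 + 444/7 = 507/7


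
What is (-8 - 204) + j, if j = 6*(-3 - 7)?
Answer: -272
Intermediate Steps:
j = -60 (j = 6*(-10) = -60)
(-8 - 204) + j = (-8 - 204) - 60 = -212 - 60 = -272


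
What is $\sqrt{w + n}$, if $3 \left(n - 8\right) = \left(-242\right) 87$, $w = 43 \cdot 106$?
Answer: $2 i \sqrt{613} \approx 49.518 i$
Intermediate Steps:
$w = 4558$
$n = -7010$ ($n = 8 + \frac{\left(-242\right) 87}{3} = 8 + \frac{1}{3} \left(-21054\right) = 8 - 7018 = -7010$)
$\sqrt{w + n} = \sqrt{4558 - 7010} = \sqrt{-2452} = 2 i \sqrt{613}$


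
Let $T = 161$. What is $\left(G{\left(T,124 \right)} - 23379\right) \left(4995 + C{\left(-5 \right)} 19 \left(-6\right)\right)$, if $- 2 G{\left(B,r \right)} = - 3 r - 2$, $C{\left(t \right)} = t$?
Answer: $-129063480$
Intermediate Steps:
$G{\left(B,r \right)} = 1 + \frac{3 r}{2}$ ($G{\left(B,r \right)} = - \frac{- 3 r - 2}{2} = - \frac{-2 - 3 r}{2} = 1 + \frac{3 r}{2}$)
$\left(G{\left(T,124 \right)} - 23379\right) \left(4995 + C{\left(-5 \right)} 19 \left(-6\right)\right) = \left(\left(1 + \frac{3}{2} \cdot 124\right) - 23379\right) \left(4995 + \left(-5\right) 19 \left(-6\right)\right) = \left(\left(1 + 186\right) - 23379\right) \left(4995 - -570\right) = \left(187 - 23379\right) \left(4995 + 570\right) = \left(-23192\right) 5565 = -129063480$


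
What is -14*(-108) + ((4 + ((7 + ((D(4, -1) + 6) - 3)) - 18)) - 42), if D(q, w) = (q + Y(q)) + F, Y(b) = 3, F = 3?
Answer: 1476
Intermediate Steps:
D(q, w) = 6 + q (D(q, w) = (q + 3) + 3 = (3 + q) + 3 = 6 + q)
-14*(-108) + ((4 + ((7 + ((D(4, -1) + 6) - 3)) - 18)) - 42) = -14*(-108) + ((4 + ((7 + (((6 + 4) + 6) - 3)) - 18)) - 42) = 1512 + ((4 + ((7 + ((10 + 6) - 3)) - 18)) - 42) = 1512 + ((4 + ((7 + (16 - 3)) - 18)) - 42) = 1512 + ((4 + ((7 + 13) - 18)) - 42) = 1512 + ((4 + (20 - 18)) - 42) = 1512 + ((4 + 2) - 42) = 1512 + (6 - 42) = 1512 - 36 = 1476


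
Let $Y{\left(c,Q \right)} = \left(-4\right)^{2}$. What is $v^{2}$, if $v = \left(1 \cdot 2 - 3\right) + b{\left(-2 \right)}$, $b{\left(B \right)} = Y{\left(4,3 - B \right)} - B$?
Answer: $289$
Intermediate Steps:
$Y{\left(c,Q \right)} = 16$
$b{\left(B \right)} = 16 - B$
$v = 17$ ($v = \left(1 \cdot 2 - 3\right) + \left(16 - -2\right) = \left(2 - 3\right) + \left(16 + 2\right) = -1 + 18 = 17$)
$v^{2} = 17^{2} = 289$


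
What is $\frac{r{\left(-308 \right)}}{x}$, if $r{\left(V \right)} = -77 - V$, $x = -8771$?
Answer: $- \frac{33}{1253} \approx -0.026337$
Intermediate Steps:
$\frac{r{\left(-308 \right)}}{x} = \frac{-77 - -308}{-8771} = \left(-77 + 308\right) \left(- \frac{1}{8771}\right) = 231 \left(- \frac{1}{8771}\right) = - \frac{33}{1253}$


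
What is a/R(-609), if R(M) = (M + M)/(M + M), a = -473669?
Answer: -473669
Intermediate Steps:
R(M) = 1 (R(M) = (2*M)/((2*M)) = (2*M)*(1/(2*M)) = 1)
a/R(-609) = -473669/1 = -473669*1 = -473669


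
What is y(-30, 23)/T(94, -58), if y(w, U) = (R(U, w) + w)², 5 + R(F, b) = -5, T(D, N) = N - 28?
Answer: -800/43 ≈ -18.605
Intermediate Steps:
T(D, N) = -28 + N
R(F, b) = -10 (R(F, b) = -5 - 5 = -10)
y(w, U) = (-10 + w)²
y(-30, 23)/T(94, -58) = (-10 - 30)²/(-28 - 58) = (-40)²/(-86) = 1600*(-1/86) = -800/43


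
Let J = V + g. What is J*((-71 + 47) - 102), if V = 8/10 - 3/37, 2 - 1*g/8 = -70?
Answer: -13443318/185 ≈ -72667.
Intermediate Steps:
g = 576 (g = 16 - 8*(-70) = 16 + 560 = 576)
V = 133/185 (V = 8*(1/10) - 3*1/37 = 4/5 - 3/37 = 133/185 ≈ 0.71892)
J = 106693/185 (J = 133/185 + 576 = 106693/185 ≈ 576.72)
J*((-71 + 47) - 102) = 106693*((-71 + 47) - 102)/185 = 106693*(-24 - 102)/185 = (106693/185)*(-126) = -13443318/185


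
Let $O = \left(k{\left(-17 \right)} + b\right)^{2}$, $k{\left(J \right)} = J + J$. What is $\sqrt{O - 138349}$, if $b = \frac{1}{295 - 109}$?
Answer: $\frac{5 i \sqrt{189853667}}{186} \approx 370.4 i$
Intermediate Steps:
$b = \frac{1}{186} \approx 0.0053763$
$k{\left(J \right)} = 2 J$
$O = \frac{39980329}{34596}$ ($O = \left(2 \left(-17\right) + \frac{1}{186}\right)^{2} = \left(-34 + \frac{1}{186}\right)^{2} = \left(- \frac{6323}{186}\right)^{2} = \frac{39980329}{34596} \approx 1155.6$)
$\sqrt{O - 138349} = \sqrt{\frac{39980329}{34596} - 138349} = \sqrt{- \frac{4746341675}{34596}} = \frac{5 i \sqrt{189853667}}{186}$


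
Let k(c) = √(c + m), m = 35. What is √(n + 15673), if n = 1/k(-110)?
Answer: √(3526425 - 15*I*√3)/15 ≈ 125.19 - 0.00046117*I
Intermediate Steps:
k(c) = √(35 + c) (k(c) = √(c + 35) = √(35 + c))
n = -I*√3/15 (n = 1/(√(35 - 110)) = 1/(√(-75)) = 1/(5*I*√3) = -I*√3/15 ≈ -0.11547*I)
√(n + 15673) = √(-I*√3/15 + 15673) = √(15673 - I*√3/15)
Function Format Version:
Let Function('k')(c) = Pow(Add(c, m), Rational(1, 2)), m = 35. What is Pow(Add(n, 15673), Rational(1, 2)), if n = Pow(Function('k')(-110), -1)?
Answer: Mul(Rational(1, 15), Pow(Add(3526425, Mul(-15, I, Pow(3, Rational(1, 2)))), Rational(1, 2))) ≈ Add(125.19, Mul(-0.00046117, I))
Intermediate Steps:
Function('k')(c) = Pow(Add(35, c), Rational(1, 2)) (Function('k')(c) = Pow(Add(c, 35), Rational(1, 2)) = Pow(Add(35, c), Rational(1, 2)))
n = Mul(Rational(-1, 15), I, Pow(3, Rational(1, 2))) (n = Pow(Pow(Add(35, -110), Rational(1, 2)), -1) = Pow(Pow(-75, Rational(1, 2)), -1) = Pow(Mul(5, I, Pow(3, Rational(1, 2))), -1) = Mul(Rational(-1, 15), I, Pow(3, Rational(1, 2))) ≈ Mul(-0.11547, I))
Pow(Add(n, 15673), Rational(1, 2)) = Pow(Add(Mul(Rational(-1, 15), I, Pow(3, Rational(1, 2))), 15673), Rational(1, 2)) = Pow(Add(15673, Mul(Rational(-1, 15), I, Pow(3, Rational(1, 2)))), Rational(1, 2))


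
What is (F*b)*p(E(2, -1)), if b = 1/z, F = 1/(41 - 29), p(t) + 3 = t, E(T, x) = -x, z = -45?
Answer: 1/270 ≈ 0.0037037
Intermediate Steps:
p(t) = -3 + t
F = 1/12 ≈ 0.083333
b = -1/45 (b = 1/(-45) = -1/45 ≈ -0.022222)
(F*b)*p(E(2, -1)) = ((1/12)*(-1/45))*(-3 - 1*(-1)) = -(-3 + 1)/540 = -1/540*(-2) = 1/270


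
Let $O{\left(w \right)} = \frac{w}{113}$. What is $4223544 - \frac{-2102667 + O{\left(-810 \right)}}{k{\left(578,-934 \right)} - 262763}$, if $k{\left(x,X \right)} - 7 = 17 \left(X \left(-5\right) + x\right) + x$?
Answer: $\frac{27515896051961}{6514902} \approx 4.2235 \cdot 10^{6}$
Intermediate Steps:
$O{\left(w \right)} = \frac{w}{113}$ ($O{\left(w \right)} = w \frac{1}{113} = \frac{w}{113}$)
$k{\left(x,X \right)} = 7 - 85 X + 18 x$ ($k{\left(x,X \right)} = 7 + \left(17 \left(X \left(-5\right) + x\right) + x\right) = 7 + \left(17 \left(- 5 X + x\right) + x\right) = 7 + \left(17 \left(x - 5 X\right) + x\right) = 7 + \left(\left(- 85 X + 17 x\right) + x\right) = 7 - \left(- 18 x + 85 X\right) = 7 - 85 X + 18 x$)
$4223544 - \frac{-2102667 + O{\left(-810 \right)}}{k{\left(578,-934 \right)} - 262763} = 4223544 - \frac{-2102667 + \frac{1}{113} \left(-810\right)}{\left(7 - -79390 + 18 \cdot 578\right) - 262763} = 4223544 - \frac{-2102667 - \frac{810}{113}}{\left(7 + 79390 + 10404\right) - 262763} = 4223544 - - \frac{237602181}{113 \left(89801 - 262763\right)} = 4223544 - - \frac{237602181}{113 \left(-172962\right)} = 4223544 - \left(- \frac{237602181}{113}\right) \left(- \frac{1}{172962}\right) = 4223544 - \frac{79200727}{6514902} = \frac{27515896051961}{6514902}$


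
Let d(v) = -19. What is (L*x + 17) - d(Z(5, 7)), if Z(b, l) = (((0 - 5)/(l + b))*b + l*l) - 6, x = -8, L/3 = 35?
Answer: -804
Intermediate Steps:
L = 105 (L = 3*35 = 105)
Z(b, l) = -6 + l² - 5*b/(b + l) (Z(b, l) = ((-5/(b + l))*b + l²) - 6 = (-5*b/(b + l) + l²) - 6 = (l² - 5*b/(b + l)) - 6 = -6 + l² - 5*b/(b + l))
(L*x + 17) - d(Z(5, 7)) = (105*(-8) + 17) - 1*(-19) = (-840 + 17) + 19 = -823 + 19 = -804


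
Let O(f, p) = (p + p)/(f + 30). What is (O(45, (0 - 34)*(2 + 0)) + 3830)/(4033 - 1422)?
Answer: 287114/195825 ≈ 1.4662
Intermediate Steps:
O(f, p) = 2*p/(30 + f) (O(f, p) = (2*p)/(30 + f) = 2*p/(30 + f))
(O(45, (0 - 34)*(2 + 0)) + 3830)/(4033 - 1422) = (2*((0 - 34)*(2 + 0))/(30 + 45) + 3830)/(4033 - 1422) = (2*(-34*2)/75 + 3830)/2611 = (2*(-68)*(1/75) + 3830)*(1/2611) = (-136/75 + 3830)*(1/2611) = (287114/75)*(1/2611) = 287114/195825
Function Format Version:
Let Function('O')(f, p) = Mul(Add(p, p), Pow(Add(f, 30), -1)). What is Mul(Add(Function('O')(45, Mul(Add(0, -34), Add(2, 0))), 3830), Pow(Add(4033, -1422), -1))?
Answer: Rational(287114, 195825) ≈ 1.4662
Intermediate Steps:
Function('O')(f, p) = Mul(2, p, Pow(Add(30, f), -1)) (Function('O')(f, p) = Mul(Mul(2, p), Pow(Add(30, f), -1)) = Mul(2, p, Pow(Add(30, f), -1)))
Mul(Add(Function('O')(45, Mul(Add(0, -34), Add(2, 0))), 3830), Pow(Add(4033, -1422), -1)) = Mul(Add(Mul(2, Mul(Add(0, -34), Add(2, 0)), Pow(Add(30, 45), -1)), 3830), Pow(Add(4033, -1422), -1)) = Mul(Add(Mul(2, Mul(-34, 2), Pow(75, -1)), 3830), Pow(2611, -1)) = Mul(Add(Mul(2, -68, Rational(1, 75)), 3830), Rational(1, 2611)) = Mul(Add(Rational(-136, 75), 3830), Rational(1, 2611)) = Mul(Rational(287114, 75), Rational(1, 2611)) = Rational(287114, 195825)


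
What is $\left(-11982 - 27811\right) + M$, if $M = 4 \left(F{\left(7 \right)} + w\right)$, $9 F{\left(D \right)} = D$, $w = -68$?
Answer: $- \frac{360557}{9} \approx -40062.0$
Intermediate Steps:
$F{\left(D \right)} = \frac{D}{9}$
$M = - \frac{2420}{9}$ ($M = 4 \left(\frac{1}{9} \cdot 7 - 68\right) = 4 \left(\frac{7}{9} - 68\right) = 4 \left(- \frac{605}{9}\right) = - \frac{2420}{9} \approx -268.89$)
$\left(-11982 - 27811\right) + M = \left(-11982 - 27811\right) - \frac{2420}{9} = -39793 - \frac{2420}{9} = - \frac{360557}{9}$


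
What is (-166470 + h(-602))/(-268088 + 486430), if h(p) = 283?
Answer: -166187/218342 ≈ -0.76113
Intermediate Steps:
(-166470 + h(-602))/(-268088 + 486430) = (-166470 + 283)/(-268088 + 486430) = -166187/218342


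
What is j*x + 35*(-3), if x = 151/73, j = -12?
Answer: -9477/73 ≈ -129.82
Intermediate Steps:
x = 151/73 (x = 151*(1/73) = 151/73 ≈ 2.0685)
j*x + 35*(-3) = -12*151/73 + 35*(-3) = -1812/73 - 105 = -9477/73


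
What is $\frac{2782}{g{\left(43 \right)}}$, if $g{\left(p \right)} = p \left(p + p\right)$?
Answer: $\frac{1391}{1849} \approx 0.7523$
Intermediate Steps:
$g{\left(p \right)} = 2 p^{2}$ ($g{\left(p \right)} = p 2 p = 2 p^{2}$)
$\frac{2782}{g{\left(43 \right)}} = \frac{2782}{2 \cdot 43^{2}} = \frac{2782}{2 \cdot 1849} = \frac{2782}{3698} = 2782 \cdot \frac{1}{3698} = \frac{1391}{1849}$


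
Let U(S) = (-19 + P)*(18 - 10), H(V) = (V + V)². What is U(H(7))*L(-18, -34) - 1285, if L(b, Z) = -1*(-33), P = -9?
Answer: -8677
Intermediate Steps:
L(b, Z) = 33
H(V) = 4*V² (H(V) = (2*V)² = 4*V²)
U(S) = -224 (U(S) = (-19 - 9)*(18 - 10) = -28*8 = -224)
U(H(7))*L(-18, -34) - 1285 = -224*33 - 1285 = -7392 - 1285 = -8677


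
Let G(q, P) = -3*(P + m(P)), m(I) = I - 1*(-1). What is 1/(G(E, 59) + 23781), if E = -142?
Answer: 1/23424 ≈ 4.2691e-5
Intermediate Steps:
m(I) = 1 + I (m(I) = I + 1 = 1 + I)
G(q, P) = -3 - 6*P (G(q, P) = -3*(P + (1 + P)) = -3*(1 + 2*P) = -3 - 6*P)
1/(G(E, 59) + 23781) = 1/((-3 - 6*59) + 23781) = 1/((-3 - 354) + 23781) = 1/(-357 + 23781) = 1/23424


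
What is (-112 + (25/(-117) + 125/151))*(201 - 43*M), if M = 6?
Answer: 37389226/5889 ≈ 6349.0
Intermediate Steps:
(-112 + (25/(-117) + 125/151))*(201 - 43*M) = (-112 + (25/(-117) + 125/151))*(201 - 43*6) = (-112 + (25*(-1/117) + 125*(1/151)))*(201 - 258) = (-112 + (-25/117 + 125/151))*(-57) = (-112 + 10850/17667)*(-57) = -1967854/17667*(-57) = 37389226/5889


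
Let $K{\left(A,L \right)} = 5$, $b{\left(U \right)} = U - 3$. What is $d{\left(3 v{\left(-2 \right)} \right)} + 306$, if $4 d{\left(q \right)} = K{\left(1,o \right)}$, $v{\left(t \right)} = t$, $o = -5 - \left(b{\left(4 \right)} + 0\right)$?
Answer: $\frac{1229}{4} \approx 307.25$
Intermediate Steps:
$b{\left(U \right)} = -3 + U$ ($b{\left(U \right)} = U - 3 = -3 + U$)
$o = -6$ ($o = -5 - \left(\left(-3 + 4\right) + 0\right) = -5 - \left(1 + 0\right) = -5 - 1 = -6$)
$d{\left(q \right)} = \frac{5}{4}$ ($d{\left(q \right)} = \frac{1}{4} \cdot 5 = \frac{5}{4}$)
$d{\left(3 v{\left(-2 \right)} \right)} + 306 = \frac{5}{4} + 306 = \frac{1229}{4}$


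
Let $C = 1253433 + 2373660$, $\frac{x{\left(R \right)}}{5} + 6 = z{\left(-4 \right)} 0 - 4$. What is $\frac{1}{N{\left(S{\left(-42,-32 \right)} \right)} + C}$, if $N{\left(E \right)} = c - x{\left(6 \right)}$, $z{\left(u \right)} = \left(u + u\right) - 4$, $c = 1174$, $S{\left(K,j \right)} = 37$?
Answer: $\frac{1}{3628317} \approx 2.7561 \cdot 10^{-7}$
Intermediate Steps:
$z{\left(u \right)} = -4 + 2 u$ ($z{\left(u \right)} = 2 u - 4 = -4 + 2 u$)
$x{\left(R \right)} = -50$ ($x{\left(R \right)} = -30 + 5 \left(\left(-4 + 2 \left(-4\right)\right) 0 - 4\right) = -30 + 5 \left(\left(-4 - 8\right) 0 - 4\right) = -30 + 5 \left(\left(-12\right) 0 - 4\right) = -30 + 5 \left(0 - 4\right) = -30 + 5 \left(-4\right) = -30 - 20 = -50$)
$C = 3627093$
$N{\left(E \right)} = 1224$ ($N{\left(E \right)} = 1174 - -50 = 1174 + 50 = 1224$)
$\frac{1}{N{\left(S{\left(-42,-32 \right)} \right)} + C} = \frac{1}{1224 + 3627093} = \frac{1}{3628317}$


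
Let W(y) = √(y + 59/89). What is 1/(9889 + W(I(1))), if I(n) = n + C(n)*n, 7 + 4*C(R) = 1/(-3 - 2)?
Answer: 4400605/43517582906 - I*√27145/43517582906 ≈ 0.00010112 - 3.786e-9*I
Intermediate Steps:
C(R) = -9/5 (C(R) = -7/4 + 1/(4*(-3 - 2)) = -7/4 + (¼)/(-5) = -7/4 + (¼)*(-⅕) = -7/4 - 1/20 = -9/5)
I(n) = -4*n/5 (I(n) = n - 9*n/5 = -4*n/5)
W(y) = √(59/89 + y) (W(y) = √(y + 59*(1/89)) = √(y + 59/89) = √(59/89 + y))
1/(9889 + W(I(1))) = 1/(9889 + √(5251 + 7921*(-⅘*1))/89) = 1/(9889 + √(5251 + 7921*(-⅘))/89) = 1/(9889 + √(5251 - 31684/5)/89) = 1/(9889 + √(-5429/5)/89) = 1/(9889 + (I*√27145/5)/89) = 1/(9889 + I*√27145/445)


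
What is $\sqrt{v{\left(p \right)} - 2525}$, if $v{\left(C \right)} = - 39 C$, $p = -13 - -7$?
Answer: $i \sqrt{2291} \approx 47.864 i$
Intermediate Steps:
$p = -6$ ($p = -13 + 7 = -6$)
$\sqrt{v{\left(p \right)} - 2525} = \sqrt{\left(-39\right) \left(-6\right) - 2525} = \sqrt{234 - 2525} = \sqrt{-2291} = i \sqrt{2291}$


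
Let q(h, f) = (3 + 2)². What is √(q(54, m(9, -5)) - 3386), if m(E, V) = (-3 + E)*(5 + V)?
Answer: I*√3361 ≈ 57.974*I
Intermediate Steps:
q(h, f) = 25 (q(h, f) = 5² = 25)
√(q(54, m(9, -5)) - 3386) = √(25 - 3386) = √(-3361) = I*√3361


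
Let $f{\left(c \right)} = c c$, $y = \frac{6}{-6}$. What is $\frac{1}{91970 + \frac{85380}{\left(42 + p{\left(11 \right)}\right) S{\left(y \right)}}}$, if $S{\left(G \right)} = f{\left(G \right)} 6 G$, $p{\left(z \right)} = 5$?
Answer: $\frac{47}{4308360} \approx 1.0909 \cdot 10^{-5}$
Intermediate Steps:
$y = -1$ ($y = 6 \left(- \frac{1}{6}\right) = -1$)
$f{\left(c \right)} = c^{2}$
$S{\left(G \right)} = 6 G^{3}$ ($S{\left(G \right)} = G^{2} \cdot 6 G = 6 G^{2} G = 6 G^{3}$)
$\frac{1}{91970 + \frac{85380}{\left(42 + p{\left(11 \right)}\right) S{\left(y \right)}}} = \frac{1}{91970 + \frac{85380}{\left(42 + 5\right) 6 \left(-1\right)^{3}}} = \frac{1}{91970 + \frac{85380}{47 \cdot 6 \left(-1\right)}} = \frac{1}{91970 + \frac{85380}{47 \left(-6\right)}} = \frac{1}{91970 + \frac{85380}{-282}} = \frac{1}{91970 + 85380 \left(- \frac{1}{282}\right)} = \frac{1}{91970 - \frac{14230}{47}} = \frac{1}{\frac{4308360}{47}} = \frac{47}{4308360}$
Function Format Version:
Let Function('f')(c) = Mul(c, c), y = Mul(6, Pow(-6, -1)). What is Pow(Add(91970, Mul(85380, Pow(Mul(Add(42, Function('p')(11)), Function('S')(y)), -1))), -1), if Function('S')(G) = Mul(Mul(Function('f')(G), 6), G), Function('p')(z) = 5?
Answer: Rational(47, 4308360) ≈ 1.0909e-5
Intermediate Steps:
y = -1 (y = Mul(6, Rational(-1, 6)) = -1)
Function('f')(c) = Pow(c, 2)
Function('S')(G) = Mul(6, Pow(G, 3)) (Function('S')(G) = Mul(Mul(Pow(G, 2), 6), G) = Mul(Mul(6, Pow(G, 2)), G) = Mul(6, Pow(G, 3)))
Pow(Add(91970, Mul(85380, Pow(Mul(Add(42, Function('p')(11)), Function('S')(y)), -1))), -1) = Pow(Add(91970, Mul(85380, Pow(Mul(Add(42, 5), Mul(6, Pow(-1, 3))), -1))), -1) = Pow(Add(91970, Mul(85380, Pow(Mul(47, Mul(6, -1)), -1))), -1) = Pow(Add(91970, Mul(85380, Pow(Mul(47, -6), -1))), -1) = Pow(Add(91970, Mul(85380, Pow(-282, -1))), -1) = Pow(Add(91970, Mul(85380, Rational(-1, 282))), -1) = Pow(Add(91970, Rational(-14230, 47)), -1) = Pow(Rational(4308360, 47), -1) = Rational(47, 4308360)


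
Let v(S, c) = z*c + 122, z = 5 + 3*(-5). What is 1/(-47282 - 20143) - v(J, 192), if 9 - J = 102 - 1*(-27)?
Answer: 121230149/67425 ≈ 1798.0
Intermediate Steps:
J = -120 (J = 9 - (102 - 1*(-27)) = 9 - (102 + 27) = 9 - 1*129 = 9 - 129 = -120)
z = -10 (z = 5 - 15 = -10)
v(S, c) = 122 - 10*c (v(S, c) = -10*c + 122 = 122 - 10*c)
1/(-47282 - 20143) - v(J, 192) = 1/(-47282 - 20143) - (122 - 10*192) = 1/(-67425) - (122 - 1920) = -1/67425 - 1*(-1798) = -1/67425 + 1798 = 121230149/67425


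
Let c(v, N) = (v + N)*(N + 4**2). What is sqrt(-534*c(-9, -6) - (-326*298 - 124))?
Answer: 6*sqrt(4927) ≈ 421.16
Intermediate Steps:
c(v, N) = (16 + N)*(N + v) (c(v, N) = (N + v)*(N + 16) = (N + v)*(16 + N) = (16 + N)*(N + v))
sqrt(-534*c(-9, -6) - (-326*298 - 124)) = sqrt(-534*((-6)**2 + 16*(-6) + 16*(-9) - 6*(-9)) - (-326*298 - 124)) = sqrt(-534*(36 - 96 - 144 + 54) - (-97148 - 124)) = sqrt(-534*(-150) - 1*(-97272)) = sqrt(80100 + 97272) = sqrt(177372) = 6*sqrt(4927)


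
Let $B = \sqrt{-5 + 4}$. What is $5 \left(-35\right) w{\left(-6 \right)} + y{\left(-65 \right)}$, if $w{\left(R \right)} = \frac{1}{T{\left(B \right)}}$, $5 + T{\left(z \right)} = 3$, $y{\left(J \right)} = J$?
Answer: $\frac{45}{2} \approx 22.5$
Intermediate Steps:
$B = i$ ($B = \sqrt{-1} = i \approx 1.0 i$)
$T{\left(z \right)} = -2$ ($T{\left(z \right)} = -5 + 3 = -2$)
$w{\left(R \right)} = - \frac{1}{2}$ ($w{\left(R \right)} = \frac{1}{-2} = - \frac{1}{2}$)
$5 \left(-35\right) w{\left(-6 \right)} + y{\left(-65 \right)} = 5 \left(-35\right) \left(- \frac{1}{2}\right) - 65 = \left(-175\right) \left(- \frac{1}{2}\right) - 65 = \frac{175}{2} - 65 = \frac{45}{2}$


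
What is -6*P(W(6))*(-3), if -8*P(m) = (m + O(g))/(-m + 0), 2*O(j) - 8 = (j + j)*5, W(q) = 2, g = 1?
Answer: 99/8 ≈ 12.375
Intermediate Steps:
O(j) = 4 + 5*j (O(j) = 4 + ((j + j)*5)/2 = 4 + ((2*j)*5)/2 = 4 + (10*j)/2 = 4 + 5*j)
P(m) = (9 + m)/(8*m) (P(m) = -(m + (4 + 5*1))/(8*(-m + 0)) = -(m + (4 + 5))/(8*((-m))) = -(m + 9)*(-1/m)/8 = -(9 + m)*(-1/m)/8 = -(-1)*(9 + m)/(8*m) = (9 + m)/(8*m))
-6*P(W(6))*(-3) = -3*(9 + 2)/(4*2)*(-3) = -3*11/(4*2)*(-3) = -6*11/16*(-3) = -33/8*(-3) = 99/8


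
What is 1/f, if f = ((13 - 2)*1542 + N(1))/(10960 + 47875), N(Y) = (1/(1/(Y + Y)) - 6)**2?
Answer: 58835/16978 ≈ 3.4654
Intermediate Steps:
N(Y) = (-6 + 2*Y)**2 (N(Y) = (1/(1/(2*Y)) - 6)**2 = (2*Y - 6)**2 = (-6 + 2*Y)**2)
f = 16978/58835 (f = ((13 - 2)*1542 + 4*(-3 + 1)**2)/(10960 + 47875) = (11*1542 + 4*(-2)**2)/58835 = (16962 + 4*4)*(1/58835) = (16962 + 16)*(1/58835) = 16978*(1/58835) = 16978/58835 ≈ 0.28857)
1/f = 1/(16978/58835) = 58835/16978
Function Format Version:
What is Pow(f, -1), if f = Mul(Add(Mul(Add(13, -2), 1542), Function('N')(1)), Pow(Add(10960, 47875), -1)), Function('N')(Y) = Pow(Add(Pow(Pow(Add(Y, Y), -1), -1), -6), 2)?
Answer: Rational(58835, 16978) ≈ 3.4654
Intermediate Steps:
Function('N')(Y) = Pow(Add(-6, Mul(2, Y)), 2) (Function('N')(Y) = Pow(Add(Pow(Pow(Mul(2, Y), -1), -1), -6), 2) = Pow(Add(Pow(Mul(Rational(1, 2), Pow(Y, -1)), -1), -6), 2) = Pow(Add(Mul(2, Y), -6), 2) = Pow(Add(-6, Mul(2, Y)), 2))
f = Rational(16978, 58835) (f = Mul(Add(Mul(Add(13, -2), 1542), Mul(4, Pow(Add(-3, 1), 2))), Pow(Add(10960, 47875), -1)) = Mul(Add(Mul(11, 1542), Mul(4, Pow(-2, 2))), Pow(58835, -1)) = Mul(Add(16962, Mul(4, 4)), Rational(1, 58835)) = Mul(Add(16962, 16), Rational(1, 58835)) = Mul(16978, Rational(1, 58835)) = Rational(16978, 58835) ≈ 0.28857)
Pow(f, -1) = Pow(Rational(16978, 58835), -1) = Rational(58835, 16978)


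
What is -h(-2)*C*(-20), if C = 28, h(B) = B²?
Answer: 2240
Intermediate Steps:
-h(-2)*C*(-20) = -(-2)²*28*(-20) = -4*28*(-20) = -112*(-20) = -1*(-2240) = 2240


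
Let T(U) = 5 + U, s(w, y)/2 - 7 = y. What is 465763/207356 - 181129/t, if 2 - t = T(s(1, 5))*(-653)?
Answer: -28737099467/3927115284 ≈ -7.3176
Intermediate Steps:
s(w, y) = 14 + 2*y
t = 18939 (t = 2 - (5 + (14 + 2*5))*(-653) = 2 - (5 + (14 + 10))*(-653) = 2 - (5 + 24)*(-653) = 2 - 29*(-653) = 2 - 1*(-18937) = 2 + 18937 = 18939)
465763/207356 - 181129/t = 465763/207356 - 181129/18939 = -28737099467/3927115284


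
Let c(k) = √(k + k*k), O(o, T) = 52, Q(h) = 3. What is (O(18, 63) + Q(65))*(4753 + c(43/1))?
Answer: 261415 + 110*√473 ≈ 2.6381e+5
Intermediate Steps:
c(k) = √(k + k²)
(O(18, 63) + Q(65))*(4753 + c(43/1)) = (52 + 3)*(4753 + √((43/1)*(1 + 43/1))) = 55*(4753 + √((43*1)*(1 + 43*1))) = 55*(4753 + √(43*(1 + 43))) = 55*(4753 + √(43*44)) = 55*(4753 + √1892) = 55*(4753 + 2*√473) = 261415 + 110*√473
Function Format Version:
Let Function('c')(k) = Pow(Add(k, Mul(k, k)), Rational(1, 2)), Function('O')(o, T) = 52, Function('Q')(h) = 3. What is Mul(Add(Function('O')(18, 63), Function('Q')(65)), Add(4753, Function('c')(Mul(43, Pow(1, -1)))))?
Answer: Add(261415, Mul(110, Pow(473, Rational(1, 2)))) ≈ 2.6381e+5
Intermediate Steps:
Function('c')(k) = Pow(Add(k, Pow(k, 2)), Rational(1, 2))
Mul(Add(Function('O')(18, 63), Function('Q')(65)), Add(4753, Function('c')(Mul(43, Pow(1, -1))))) = Mul(Add(52, 3), Add(4753, Pow(Mul(Mul(43, Pow(1, -1)), Add(1, Mul(43, Pow(1, -1)))), Rational(1, 2)))) = Mul(55, Add(4753, Pow(Mul(Mul(43, 1), Add(1, Mul(43, 1))), Rational(1, 2)))) = Mul(55, Add(4753, Pow(Mul(43, Add(1, 43)), Rational(1, 2)))) = Mul(55, Add(4753, Pow(Mul(43, 44), Rational(1, 2)))) = Mul(55, Add(4753, Pow(1892, Rational(1, 2)))) = Mul(55, Add(4753, Mul(2, Pow(473, Rational(1, 2))))) = Add(261415, Mul(110, Pow(473, Rational(1, 2))))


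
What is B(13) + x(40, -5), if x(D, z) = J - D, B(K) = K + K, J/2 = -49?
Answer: -112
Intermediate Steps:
J = -98 (J = 2*(-49) = -98)
B(K) = 2*K
x(D, z) = -98 - D
B(13) + x(40, -5) = 2*13 + (-98 - 1*40) = 26 + (-98 - 40) = 26 - 138 = -112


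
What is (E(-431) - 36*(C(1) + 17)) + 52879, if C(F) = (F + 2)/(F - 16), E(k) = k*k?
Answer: 1190176/5 ≈ 2.3804e+5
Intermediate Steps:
E(k) = k**2
C(F) = (2 + F)/(-16 + F)
(E(-431) - 36*(C(1) + 17)) + 52879 = ((-431)**2 - 36*((2 + 1)/(-16 + 1) + 17)) + 52879 = (185761 - 36*(3/(-15) + 17)) + 52879 = (185761 - 36*(-1/15*3 + 17)) + 52879 = (185761 - 36*(-1/5 + 17)) + 52879 = (185761 - 36*84/5) + 52879 = (185761 - 3024/5) + 52879 = 925781/5 + 52879 = 1190176/5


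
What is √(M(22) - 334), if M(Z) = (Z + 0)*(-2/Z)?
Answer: 4*I*√21 ≈ 18.33*I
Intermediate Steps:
M(Z) = -2 (M(Z) = Z*(-2/Z) = -2)
√(M(22) - 334) = √(-2 - 334) = √(-336) = 4*I*√21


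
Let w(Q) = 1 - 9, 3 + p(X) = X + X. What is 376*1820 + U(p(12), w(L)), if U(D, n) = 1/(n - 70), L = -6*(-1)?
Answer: 53376959/78 ≈ 6.8432e+5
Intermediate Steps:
L = 6
p(X) = -3 + 2*X (p(X) = -3 + (X + X) = -3 + 2*X)
w(Q) = -8
U(D, n) = 1/(-70 + n)
376*1820 + U(p(12), w(L)) = 376*1820 + 1/(-70 - 8) = 684320 + 1/(-78) = 684320 - 1/78 = 53376959/78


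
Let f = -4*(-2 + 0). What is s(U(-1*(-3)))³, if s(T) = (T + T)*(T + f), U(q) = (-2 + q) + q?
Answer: 884736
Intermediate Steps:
f = 8 (f = -4*(-2) = 8)
U(q) = -2 + 2*q
s(T) = 2*T*(8 + T) (s(T) = (T + T)*(T + 8) = (2*T)*(8 + T) = 2*T*(8 + T))
s(U(-1*(-3)))³ = (2*(-2 + 2*(-1*(-3)))*(8 + (-2 + 2*(-1*(-3)))))³ = (2*(-2 + 2*3)*(8 + (-2 + 2*3)))³ = (2*(-2 + 6)*(8 + (-2 + 6)))³ = (2*4*(8 + 4))³ = (2*4*12)³ = 96³ = 884736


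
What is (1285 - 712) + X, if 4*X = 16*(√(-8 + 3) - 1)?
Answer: 569 + 4*I*√5 ≈ 569.0 + 8.9443*I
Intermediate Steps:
X = -4 + 4*I*√5 (X = (16*(√(-8 + 3) - 1))/4 = (16*(√(-5) - 1))/4 = (16*(I*√5 - 1))/4 = (16*(-1 + I*√5))/4 = (-16 + 16*I*√5)/4 = -4 + 4*I*√5 ≈ -4.0 + 8.9443*I)
(1285 - 712) + X = (1285 - 712) + (-4 + 4*I*√5) = 573 + (-4 + 4*I*√5) = 569 + 4*I*√5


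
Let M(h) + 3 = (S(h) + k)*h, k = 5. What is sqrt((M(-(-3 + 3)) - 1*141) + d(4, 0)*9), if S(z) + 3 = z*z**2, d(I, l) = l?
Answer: 12*I ≈ 12.0*I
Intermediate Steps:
S(z) = -3 + z**3 (S(z) = -3 + z*z**2 = -3 + z**3)
M(h) = -3 + h*(2 + h**3) (M(h) = -3 + ((-3 + h**3) + 5)*h = -3 + (2 + h**3)*h = -3 + h*(2 + h**3))
sqrt((M(-(-3 + 3)) - 1*141) + d(4, 0)*9) = sqrt(((-3 + (-(-3 + 3))**4 + 2*(-(-3 + 3))) - 1*141) + 0*9) = sqrt(((-3 + (-1*0)**4 + 2*(-1*0)) - 141) + 0) = sqrt(((-3 + 0**4 + 2*0) - 141) + 0) = sqrt(((-3 + 0 + 0) - 141) + 0) = sqrt((-3 - 141) + 0) = sqrt(-144 + 0) = sqrt(-144) = 12*I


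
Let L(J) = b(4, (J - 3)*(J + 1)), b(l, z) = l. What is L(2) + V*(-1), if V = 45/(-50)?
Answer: 49/10 ≈ 4.9000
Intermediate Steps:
L(J) = 4
V = -9/10 (V = 45*(-1/50) = -9/10 ≈ -0.90000)
L(2) + V*(-1) = 4 - 9/10*(-1) = 4 + 9/10 = 49/10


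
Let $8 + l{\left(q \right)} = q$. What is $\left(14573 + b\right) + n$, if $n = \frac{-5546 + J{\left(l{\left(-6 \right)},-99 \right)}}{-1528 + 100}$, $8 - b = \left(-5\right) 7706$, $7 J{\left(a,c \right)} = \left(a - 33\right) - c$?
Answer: $\frac{265468163}{4998} \approx 53115.0$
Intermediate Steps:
$l{\left(q \right)} = -8 + q$
$J{\left(a,c \right)} = - \frac{33}{7} - \frac{c}{7} + \frac{a}{7}$ ($J{\left(a,c \right)} = \frac{\left(a - 33\right) - c}{7} = \frac{\left(-33 + a\right) - c}{7} = \frac{-33 + a - c}{7} = - \frac{33}{7} - \frac{c}{7} + \frac{a}{7}$)
$b = 38538$ ($b = 8 - \left(-5\right) 7706 = 8 - -38530 = 8 + 38530 = 38538$)
$n = \frac{19385}{4998}$ ($n = \frac{-5546 - \left(- \frac{66}{7} - \frac{-8 - 6}{7}\right)}{-1528 + 100} = \frac{-5546 + \left(- \frac{33}{7} + \frac{99}{7} + \frac{1}{7} \left(-14\right)\right)}{-1428} = \left(-5546 - - \frac{52}{7}\right) \left(- \frac{1}{1428}\right) = \left(-5546 + \frac{52}{7}\right) \left(- \frac{1}{1428}\right) = \left(- \frac{38770}{7}\right) \left(- \frac{1}{1428}\right) = \frac{19385}{4998} \approx 3.8786$)
$\left(14573 + b\right) + n = \left(14573 + 38538\right) + \frac{19385}{4998} = 53111 + \frac{19385}{4998} = \frac{265468163}{4998}$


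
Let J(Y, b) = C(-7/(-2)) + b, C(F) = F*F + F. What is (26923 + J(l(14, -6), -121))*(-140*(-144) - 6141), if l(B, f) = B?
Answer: 1503832149/4 ≈ 3.7596e+8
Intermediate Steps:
C(F) = F + F**2 (C(F) = F**2 + F = F + F**2)
J(Y, b) = 63/4 + b (J(Y, b) = (-7/(-2))*(1 - 7/(-2)) + b = (-7*(-1/2))*(1 - 7*(-1/2)) + b = 7*(1 + 7/2)/2 + b = (7/2)*(9/2) + b = 63/4 + b)
(26923 + J(l(14, -6), -121))*(-140*(-144) - 6141) = (26923 + (63/4 - 121))*(-140*(-144) - 6141) = (26923 - 421/4)*(20160 - 6141) = (107271/4)*14019 = 1503832149/4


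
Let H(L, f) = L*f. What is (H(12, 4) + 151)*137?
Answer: 27263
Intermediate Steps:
(H(12, 4) + 151)*137 = (12*4 + 151)*137 = (48 + 151)*137 = 199*137 = 27263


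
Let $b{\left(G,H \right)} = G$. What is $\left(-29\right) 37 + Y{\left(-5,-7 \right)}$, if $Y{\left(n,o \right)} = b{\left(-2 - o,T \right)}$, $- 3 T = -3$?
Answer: $-1068$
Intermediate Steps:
$T = 1$ ($T = \left(- \frac{1}{3}\right) \left(-3\right) = 1$)
$Y{\left(n,o \right)} = -2 - o$
$\left(-29\right) 37 + Y{\left(-5,-7 \right)} = \left(-29\right) 37 - -5 = -1073 + \left(-2 + 7\right) = -1073 + 5 = -1068$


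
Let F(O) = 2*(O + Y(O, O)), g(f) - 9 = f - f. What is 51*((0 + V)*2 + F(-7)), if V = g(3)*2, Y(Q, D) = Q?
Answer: 408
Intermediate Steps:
g(f) = 9 (g(f) = 9 + (f - f) = 9 + 0 = 9)
V = 18 (V = 9*2 = 18)
F(O) = 4*O (F(O) = 2*(O + O) = 2*(2*O) = 4*O)
51*((0 + V)*2 + F(-7)) = 51*((0 + 18)*2 + 4*(-7)) = 51*(18*2 - 28) = 51*(36 - 28) = 51*8 = 408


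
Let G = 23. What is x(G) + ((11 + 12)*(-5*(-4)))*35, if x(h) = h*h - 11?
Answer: 16618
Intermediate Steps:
x(h) = -11 + h² (x(h) = h² - 11 = -11 + h²)
x(G) + ((11 + 12)*(-5*(-4)))*35 = (-11 + 23²) + ((11 + 12)*(-5*(-4)))*35 = (-11 + 529) + (23*20)*35 = 518 + 460*35 = 518 + 16100 = 16618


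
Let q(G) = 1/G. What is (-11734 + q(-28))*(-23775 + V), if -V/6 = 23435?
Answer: 54009184905/28 ≈ 1.9289e+9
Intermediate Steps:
V = -140610 (V = -6*23435 = -140610)
(-11734 + q(-28))*(-23775 + V) = (-11734 + 1/(-28))*(-23775 - 140610) = (-11734 - 1/28)*(-164385) = -328553/28*(-164385) = 54009184905/28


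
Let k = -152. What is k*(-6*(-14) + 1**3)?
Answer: -12920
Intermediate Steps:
k*(-6*(-14) + 1**3) = -152*(-6*(-14) + 1**3) = -152*(84 + 1) = -152*85 = -12920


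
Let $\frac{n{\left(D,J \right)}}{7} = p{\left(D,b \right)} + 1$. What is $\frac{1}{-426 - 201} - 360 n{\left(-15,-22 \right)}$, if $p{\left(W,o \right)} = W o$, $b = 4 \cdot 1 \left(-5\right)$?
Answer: $- \frac{475592041}{627} \approx -7.5852 \cdot 10^{5}$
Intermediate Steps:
$b = -20$ ($b = 4 \left(-5\right) = -20$)
$n{\left(D,J \right)} = 7 - 140 D$ ($n{\left(D,J \right)} = 7 \left(D \left(-20\right) + 1\right) = 7 \left(- 20 D + 1\right) = 7 \left(1 - 20 D\right) = 7 - 140 D$)
$\frac{1}{-426 - 201} - 360 n{\left(-15,-22 \right)} = \frac{1}{-426 - 201} - 360 \left(7 - -2100\right) = \frac{1}{-627} - 360 \left(7 + 2100\right) = - \frac{1}{627} - 758520 = - \frac{475592041}{627}$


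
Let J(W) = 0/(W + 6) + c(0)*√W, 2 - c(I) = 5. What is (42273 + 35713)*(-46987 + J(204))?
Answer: -3664328182 - 467916*√51 ≈ -3.6677e+9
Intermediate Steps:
c(I) = -3 (c(I) = 2 - 1*5 = 2 - 5 = -3)
J(W) = -3*√W (J(W) = 0/(W + 6) - 3*√W = 0/(6 + W) - 3*√W = 0 - 3*√W = -3*√W)
(42273 + 35713)*(-46987 + J(204)) = (42273 + 35713)*(-46987 - 6*√51) = 77986*(-46987 - 6*√51) = -3664328182 - 467916*√51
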